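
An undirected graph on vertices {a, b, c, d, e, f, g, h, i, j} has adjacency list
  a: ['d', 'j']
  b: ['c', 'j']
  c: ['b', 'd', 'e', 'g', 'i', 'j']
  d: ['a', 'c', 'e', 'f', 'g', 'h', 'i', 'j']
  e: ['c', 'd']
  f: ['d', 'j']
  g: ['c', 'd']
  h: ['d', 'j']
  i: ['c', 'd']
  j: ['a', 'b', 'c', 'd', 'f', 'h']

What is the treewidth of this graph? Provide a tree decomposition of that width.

Treewidth 2.
One such decomposition:
Bags: B1 = {c, d, i}  B2 = {c, d, j}  B3 = {a, d, j}  B4 = {c, d, e}  B5 = {c, d, g}  B6 = {b, c, j}  B7 = {d, h, j}  B8 = {d, f, j}
Tree: B1–B2, B2–B3, B1–B4, B2–B5, B2–B6, B3–B7, B2–B8

Every bag has size at most 3, so the width is 3 − 1 = 2 and tw(G) ≤ 2. For the lower bound, the 3 vertices {a, d, j} are pairwise adjacent, and any tree decomposition puts a clique entirely inside one bag — forcing width ≥ 2. Hence tw(G) = 2 exactly.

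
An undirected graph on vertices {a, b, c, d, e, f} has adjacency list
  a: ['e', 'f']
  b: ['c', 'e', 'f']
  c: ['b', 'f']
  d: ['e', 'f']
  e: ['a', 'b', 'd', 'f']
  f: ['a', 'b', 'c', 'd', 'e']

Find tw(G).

A width-2 tree decomposition is:
Bags: B1 = {b, c, f}  B2 = {b, e, f}  B3 = {a, e, f}  B4 = {d, e, f}
Tree: B1–B2, B2–B3, B3–B4
Every bag has size at most 3, so the width is 3 − 1 = 2 and tw(G) ≤ 2. On the other hand G contains the 3-clique {d, e, f}. A clique must lie in a single bag of any decomposition, so no decomposition can have width below 2. Combining the bounds, tw(G) = 2.

2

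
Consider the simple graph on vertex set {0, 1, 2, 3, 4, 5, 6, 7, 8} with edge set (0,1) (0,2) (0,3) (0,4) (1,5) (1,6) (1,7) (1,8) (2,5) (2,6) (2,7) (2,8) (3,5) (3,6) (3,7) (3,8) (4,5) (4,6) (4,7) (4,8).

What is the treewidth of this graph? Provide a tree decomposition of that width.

The largest bag has 5 vertices, giving width 4; this decomposition certifies tw(G) ≤ 4. For the lower bound: the 5 vertex sets {0,1}, {4,5}, {2,6}, {3}, {7} are disjoint, each induces a connected subgraph, and every pair is joined by at least one edge of G. Contracting each set to a single vertex therefore yields K_{5} as a minor, and since treewidth is minor-monotone, tw(G) ≥ tw(K_{5}) = 4. Combining the bounds, tw(G) = 4.

Treewidth 4.
Bags: B1 = {0, 1, 2, 3, 4}  B2 = {1, 2, 3, 4, 5}  B3 = {1, 2, 3, 4, 6}  B4 = {1, 2, 3, 4, 7}  B5 = {1, 2, 3, 4, 8}
Tree: B1–B2, B2–B3, B3–B4, B4–B5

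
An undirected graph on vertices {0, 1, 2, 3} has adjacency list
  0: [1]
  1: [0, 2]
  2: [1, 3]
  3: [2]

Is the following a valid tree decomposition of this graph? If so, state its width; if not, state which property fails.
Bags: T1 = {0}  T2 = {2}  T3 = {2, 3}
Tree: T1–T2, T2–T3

No — vertex 1 appears in no bag.

A tree decomposition must satisfy three properties: every vertex lies in some bag; for every edge, both endpoints lie together in some bag; and for every vertex, the bags containing it form a connected subtree. Here vertex 1 appears in no bag, so the decomposition is invalid.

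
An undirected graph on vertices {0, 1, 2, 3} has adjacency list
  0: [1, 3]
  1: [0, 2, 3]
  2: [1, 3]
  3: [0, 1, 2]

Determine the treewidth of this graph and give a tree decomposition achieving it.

Treewidth 2.
One such decomposition:
Bags: B1 = {1, 2, 3}  B2 = {0, 1, 3}
Tree: B1–B2

The largest bag has 3 vertices, giving width 2; this decomposition certifies tw(G) ≤ 2. For the lower bound, the 3 vertices {0, 1, 3} are pairwise adjacent, and any tree decomposition puts a clique entirely inside one bag — forcing width ≥ 2. Therefore the treewidth is 2.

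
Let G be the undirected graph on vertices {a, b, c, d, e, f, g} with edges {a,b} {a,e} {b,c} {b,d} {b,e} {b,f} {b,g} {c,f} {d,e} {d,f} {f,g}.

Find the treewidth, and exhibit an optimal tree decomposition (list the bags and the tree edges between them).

Treewidth 2.
One optimal decomposition is:
Bags: B1 = {a, b, e}  B2 = {b, d, e}  B3 = {b, d, f}  B4 = {b, c, f}  B5 = {b, f, g}
Tree: B1–B2, B2–B3, B3–B4, B3–B5

Each bag holds 3 vertices, so the decomposition has width 2, which upper-bounds the treewidth. For the lower bound, the 3 vertices {a, b, e} are pairwise adjacent, and any tree decomposition puts a clique entirely inside one bag — forcing width ≥ 2. Hence tw(G) = 2 exactly.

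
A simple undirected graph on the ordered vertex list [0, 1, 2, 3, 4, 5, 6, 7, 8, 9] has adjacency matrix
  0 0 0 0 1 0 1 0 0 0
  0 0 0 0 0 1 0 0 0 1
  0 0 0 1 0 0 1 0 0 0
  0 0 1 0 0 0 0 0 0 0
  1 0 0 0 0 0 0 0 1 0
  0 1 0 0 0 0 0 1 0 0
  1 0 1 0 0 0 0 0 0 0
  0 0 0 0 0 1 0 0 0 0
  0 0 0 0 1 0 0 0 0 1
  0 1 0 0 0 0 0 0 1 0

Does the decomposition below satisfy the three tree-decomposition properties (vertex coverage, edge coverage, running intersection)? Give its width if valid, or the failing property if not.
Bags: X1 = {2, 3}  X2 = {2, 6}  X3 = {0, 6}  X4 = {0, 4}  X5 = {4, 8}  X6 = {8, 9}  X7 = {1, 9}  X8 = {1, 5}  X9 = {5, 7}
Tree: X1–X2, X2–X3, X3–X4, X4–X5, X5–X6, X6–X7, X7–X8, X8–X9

Yes; width 1.

Vertex coverage: the bags together contain {0, 1, 2, 3, 4, 5, 6, 7, 8, 9}, the full vertex set. Edge coverage: each edge of G has both endpoints in at least one bag. Running intersection: for every vertex, the bags containing it form a connected subtree. All three properties hold, so this is a valid tree decomposition of width max|bag| − 1 = 1, and hence tw(G) ≤ 1.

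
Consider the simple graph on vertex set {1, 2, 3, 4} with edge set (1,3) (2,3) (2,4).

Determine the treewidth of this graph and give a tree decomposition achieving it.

The largest bag has 2 vertices, giving width 1; this decomposition certifies tw(G) ≤ 1. Since G has at least one edge (e.g. 3–1), it is not an edgeless graph, so tw(G) ≥ 1. Therefore the treewidth is 1.

Treewidth 1.
One optimal decomposition is:
Bags: B1 = {1, 3}  B2 = {2, 3}  B3 = {2, 4}
Tree: B1–B2, B2–B3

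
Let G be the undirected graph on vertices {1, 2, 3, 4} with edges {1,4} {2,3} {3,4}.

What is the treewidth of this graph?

1

A width-1 tree decomposition is:
Bags: B1 = {3, 4}  B2 = {2, 3}  B3 = {1, 4}
Tree: B1–B2, B1–B3
The largest bag has 2 vertices, giving width 1; this decomposition certifies tw(G) ≤ 1. Any graph with an edge has treewidth ≥ 1, and G has the edge 4–3. Therefore the treewidth is 1.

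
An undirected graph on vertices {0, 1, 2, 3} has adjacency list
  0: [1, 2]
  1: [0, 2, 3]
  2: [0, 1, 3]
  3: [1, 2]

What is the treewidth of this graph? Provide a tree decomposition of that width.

The largest bag has 3 vertices, giving width 2; this decomposition certifies tw(G) ≤ 2. For the lower bound, the 3 vertices {0, 1, 2} are pairwise adjacent, and any tree decomposition puts a clique entirely inside one bag — forcing width ≥ 2. Therefore the treewidth is 2.

Treewidth 2.
Bags: B1 = {0, 1, 2}  B2 = {1, 2, 3}
Tree: B1–B2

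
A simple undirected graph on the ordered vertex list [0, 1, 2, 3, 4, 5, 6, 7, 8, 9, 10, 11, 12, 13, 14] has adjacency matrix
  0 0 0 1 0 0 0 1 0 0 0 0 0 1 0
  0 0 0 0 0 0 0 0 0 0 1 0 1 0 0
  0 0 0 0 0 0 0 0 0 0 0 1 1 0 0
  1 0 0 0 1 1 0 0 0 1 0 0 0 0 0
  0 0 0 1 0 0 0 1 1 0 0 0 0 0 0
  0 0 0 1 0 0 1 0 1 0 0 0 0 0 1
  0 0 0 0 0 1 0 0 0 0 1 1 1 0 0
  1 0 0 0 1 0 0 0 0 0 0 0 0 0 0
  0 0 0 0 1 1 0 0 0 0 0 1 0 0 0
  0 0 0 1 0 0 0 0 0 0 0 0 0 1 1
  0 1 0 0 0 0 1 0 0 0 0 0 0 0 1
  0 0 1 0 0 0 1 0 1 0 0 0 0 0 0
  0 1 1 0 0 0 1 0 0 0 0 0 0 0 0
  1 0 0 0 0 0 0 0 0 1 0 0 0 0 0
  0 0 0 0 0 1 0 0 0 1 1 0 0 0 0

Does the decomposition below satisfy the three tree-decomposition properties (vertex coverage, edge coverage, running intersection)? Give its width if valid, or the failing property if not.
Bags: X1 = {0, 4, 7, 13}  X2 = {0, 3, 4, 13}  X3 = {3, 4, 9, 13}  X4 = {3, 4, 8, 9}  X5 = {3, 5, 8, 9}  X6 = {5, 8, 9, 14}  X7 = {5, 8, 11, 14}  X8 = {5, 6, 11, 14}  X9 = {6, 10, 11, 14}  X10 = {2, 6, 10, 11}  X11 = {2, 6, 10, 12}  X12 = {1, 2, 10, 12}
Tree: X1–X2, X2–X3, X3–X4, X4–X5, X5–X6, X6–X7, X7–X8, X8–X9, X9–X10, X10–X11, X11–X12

Yes; width 3.

Checking the three conditions: (i) the bags cover all of {0, 1, 2, 3, 4, 5, 6, 7, 8, 9, 10, 11, 12, 13, 14}; (ii) for each edge, some bag contains both endpoints; (iii) the bags containing any fixed vertex form a subtree. All hold, so the decomposition is valid with width 4 − 1 = 3.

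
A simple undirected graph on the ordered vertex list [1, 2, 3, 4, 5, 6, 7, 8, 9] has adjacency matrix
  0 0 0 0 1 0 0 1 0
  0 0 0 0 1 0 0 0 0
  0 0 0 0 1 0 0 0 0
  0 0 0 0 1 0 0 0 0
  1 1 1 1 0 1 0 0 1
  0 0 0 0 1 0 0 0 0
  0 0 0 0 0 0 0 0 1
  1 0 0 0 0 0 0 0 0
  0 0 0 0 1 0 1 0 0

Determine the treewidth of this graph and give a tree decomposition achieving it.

Treewidth 1.
One optimal decomposition is:
Bags: B1 = {2, 5}  B2 = {1, 5}  B3 = {5, 9}  B4 = {1, 8}  B5 = {7, 9}  B6 = {5, 6}  B7 = {4, 5}  B8 = {3, 5}
Tree: B1–B2, B2–B3, B2–B4, B3–B5, B3–B6, B6–B7, B2–B8

Each bag holds 2 vertices, so the decomposition has width 1, which upper-bounds the treewidth. Any graph with an edge has treewidth ≥ 1, and G has the edge 2–5. Combining the bounds, tw(G) = 1.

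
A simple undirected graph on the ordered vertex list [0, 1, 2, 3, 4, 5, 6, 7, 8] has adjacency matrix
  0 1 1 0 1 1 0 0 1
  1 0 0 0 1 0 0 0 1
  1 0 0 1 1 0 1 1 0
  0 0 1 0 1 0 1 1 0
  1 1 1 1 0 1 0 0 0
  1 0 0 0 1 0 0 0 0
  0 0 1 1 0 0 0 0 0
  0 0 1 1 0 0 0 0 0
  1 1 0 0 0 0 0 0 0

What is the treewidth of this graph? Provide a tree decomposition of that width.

Each bag holds 3 vertices, so the decomposition has width 2, which upper-bounds the treewidth. For the lower bound, the 3 vertices {0, 1, 8} are pairwise adjacent, and any tree decomposition puts a clique entirely inside one bag — forcing width ≥ 2. Combining the bounds, tw(G) = 2.

Treewidth 2.
One such decomposition:
Bags: B1 = {2, 3, 4}  B2 = {0, 2, 4}  B3 = {0, 1, 4}  B4 = {2, 3, 6}  B5 = {2, 3, 7}  B6 = {0, 1, 8}  B7 = {0, 4, 5}
Tree: B1–B2, B2–B3, B1–B4, B1–B5, B3–B6, B3–B7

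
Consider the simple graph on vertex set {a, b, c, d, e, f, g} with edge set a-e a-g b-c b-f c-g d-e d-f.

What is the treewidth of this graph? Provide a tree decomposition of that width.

Each bag holds 3 vertices, so the decomposition has width 2, which upper-bounds the treewidth. The edges g–c–b–f–d–e–a–g form a cycle, so G is not a tree and its treewidth is at least 2. Therefore the treewidth is 2.

Treewidth 2.
One optimal decomposition is:
Bags: B1 = {b, c, g}  B2 = {b, f, g}  B3 = {d, f, g}  B4 = {d, e, g}  B5 = {a, e, g}
Tree: B1–B2, B2–B3, B3–B4, B4–B5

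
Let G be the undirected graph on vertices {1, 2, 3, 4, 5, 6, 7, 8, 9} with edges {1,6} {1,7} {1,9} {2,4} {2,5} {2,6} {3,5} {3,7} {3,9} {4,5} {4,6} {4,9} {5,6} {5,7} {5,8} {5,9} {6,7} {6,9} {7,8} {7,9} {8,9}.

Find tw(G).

3

A width-3 tree decomposition is:
Bags: B1 = {1, 6, 7, 9}  B2 = {5, 6, 7, 9}  B3 = {4, 5, 6, 9}  B4 = {2, 4, 5, 6}  B5 = {5, 7, 8, 9}  B6 = {3, 5, 7, 9}
Tree: B1–B2, B2–B3, B3–B4, B2–B5, B2–B6
Every bag has size at most 4, so the width is 4 − 1 = 3 and tw(G) ≤ 3. On the other hand G contains the 4-clique {1, 6, 7, 9}. A clique must lie in a single bag of any decomposition, so no decomposition can have width below 3. The upper and lower bounds meet at 3, so that is the treewidth.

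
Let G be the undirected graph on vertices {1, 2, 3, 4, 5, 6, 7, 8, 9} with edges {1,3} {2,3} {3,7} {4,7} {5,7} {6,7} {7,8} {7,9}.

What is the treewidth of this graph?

A width-1 tree decomposition is:
Bags: B1 = {3, 7}  B2 = {2, 3}  B3 = {5, 7}  B4 = {7, 8}  B5 = {7, 9}  B6 = {6, 7}  B7 = {1, 3}  B8 = {4, 7}
Tree: B1–B2, B1–B3, B3–B4, B4–B5, B3–B6, B2–B7, B1–B8
The largest bag has 2 vertices, giving width 1; this decomposition certifies tw(G) ≤ 1. G has an edge, so its treewidth is at least 1. Therefore the treewidth is 1.

1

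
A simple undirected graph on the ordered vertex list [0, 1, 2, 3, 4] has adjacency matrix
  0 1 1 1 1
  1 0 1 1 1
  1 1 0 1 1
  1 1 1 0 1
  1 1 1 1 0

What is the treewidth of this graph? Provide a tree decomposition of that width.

Treewidth 4.
One optimal decomposition is:
Bags: B1 = {0, 1, 2, 3, 4}
Tree: (single bag)

A single bag containing all 5 vertices is trivially a valid decomposition of width 4. On the other hand G contains the 5-clique {0, 1, 2, 3, 4}. A clique must lie in a single bag of any decomposition, so no decomposition can have width below 4. Hence tw(G) = 4 exactly.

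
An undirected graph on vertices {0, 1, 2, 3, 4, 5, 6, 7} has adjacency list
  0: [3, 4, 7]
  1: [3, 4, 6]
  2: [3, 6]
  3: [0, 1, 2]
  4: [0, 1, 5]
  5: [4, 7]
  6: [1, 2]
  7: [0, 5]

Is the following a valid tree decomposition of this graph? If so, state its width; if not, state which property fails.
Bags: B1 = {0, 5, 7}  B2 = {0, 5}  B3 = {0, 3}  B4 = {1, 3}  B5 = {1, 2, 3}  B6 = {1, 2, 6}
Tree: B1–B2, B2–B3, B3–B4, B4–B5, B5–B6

No — vertex 4 appears in no bag.

A tree decomposition must satisfy three properties: every vertex lies in some bag; for every edge, both endpoints lie together in some bag; and for every vertex, the bags containing it form a connected subtree. Here vertex 4 appears in no bag, so the decomposition is invalid.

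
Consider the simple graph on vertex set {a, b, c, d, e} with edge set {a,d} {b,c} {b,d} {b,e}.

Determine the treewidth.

1

A width-1 tree decomposition is:
Bags: B1 = {b, d}  B2 = {a, d}  B3 = {b, c}  B4 = {b, e}
Tree: B1–B2, B1–B3, B1–B4
The largest bag has 2 vertices, giving width 1; this decomposition certifies tw(G) ≤ 1. Since G has at least one edge (e.g. d–b), it is not an edgeless graph, so tw(G) ≥ 1. Hence tw(G) = 1 exactly.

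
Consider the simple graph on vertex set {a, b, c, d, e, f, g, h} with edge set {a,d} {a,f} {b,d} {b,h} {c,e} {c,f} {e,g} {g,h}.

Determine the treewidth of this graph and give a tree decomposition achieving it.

Each bag holds 3 vertices, so the decomposition has width 2, which upper-bounds the treewidth. Since e–g–h–b–d–a–f–c–e is a cycle in G, G is not acyclic. Forests are exactly the graphs of treewidth ≤ 1, so tw(G) ≥ 2. Combining the bounds, tw(G) = 2.

Treewidth 2.
One optimal decomposition is:
Bags: B1 = {e, g, h}  B2 = {b, e, h}  B3 = {b, d, e}  B4 = {a, d, e}  B5 = {a, e, f}  B6 = {c, e, f}
Tree: B1–B2, B2–B3, B3–B4, B4–B5, B5–B6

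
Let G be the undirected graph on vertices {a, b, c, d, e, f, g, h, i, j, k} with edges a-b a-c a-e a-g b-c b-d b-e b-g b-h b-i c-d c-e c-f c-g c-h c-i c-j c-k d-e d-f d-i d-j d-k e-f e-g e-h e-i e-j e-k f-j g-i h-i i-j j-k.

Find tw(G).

4

A width-4 tree decomposition is:
Bags: B1 = {b, c, e, h, i}  B2 = {b, c, d, e, i}  B3 = {c, d, e, i, j}  B4 = {c, d, e, f, j}  B5 = {b, c, e, g, i}  B6 = {c, d, e, j, k}  B7 = {a, b, c, e, g}
Tree: B1–B2, B2–B3, B3–B4, B2–B5, B3–B6, B5–B7
Every bag has size at most 5, so the width is 5 − 1 = 4 and tw(G) ≤ 4. Conversely, {c, d, e, f, j} is a clique of size 5, and the vertices of any clique must share a bag in every tree decomposition; so some bag has ≥ 5 vertices and tw(G) ≥ 4. The upper and lower bounds meet at 4, so that is the treewidth.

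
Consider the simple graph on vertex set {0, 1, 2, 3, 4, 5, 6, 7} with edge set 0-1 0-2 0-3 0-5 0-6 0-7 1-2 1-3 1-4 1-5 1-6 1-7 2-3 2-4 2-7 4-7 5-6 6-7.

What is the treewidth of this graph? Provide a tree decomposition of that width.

Treewidth 3.
Bags: B1 = {0, 1, 2, 7}  B2 = {0, 1, 6, 7}  B3 = {0, 1, 2, 3}  B4 = {1, 2, 4, 7}  B5 = {0, 1, 5, 6}
Tree: B1–B2, B1–B3, B1–B4, B2–B5

The largest bag has 4 vertices, giving width 3; this decomposition certifies tw(G) ≤ 3. On the other hand G contains the 4-clique {0, 1, 2, 3}. A clique must lie in a single bag of any decomposition, so no decomposition can have width below 3. The upper and lower bounds meet at 3, so that is the treewidth.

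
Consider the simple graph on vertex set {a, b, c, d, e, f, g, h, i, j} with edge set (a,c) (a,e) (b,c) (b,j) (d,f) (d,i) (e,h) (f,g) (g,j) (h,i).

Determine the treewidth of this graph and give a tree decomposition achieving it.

Each bag holds 3 vertices, so the decomposition has width 2, which upper-bounds the treewidth. The edges h–e–a–c–b–j–g–f–d–i–h form a cycle, so G is not a tree and its treewidth is at least 2. Therefore the treewidth is 2.

Treewidth 2.
One optimal decomposition is:
Bags: B1 = {a, e, h}  B2 = {a, c, h}  B3 = {b, c, h}  B4 = {b, h, j}  B5 = {g, h, j}  B6 = {f, g, h}  B7 = {d, f, h}  B8 = {d, h, i}
Tree: B1–B2, B2–B3, B3–B4, B4–B5, B5–B6, B6–B7, B7–B8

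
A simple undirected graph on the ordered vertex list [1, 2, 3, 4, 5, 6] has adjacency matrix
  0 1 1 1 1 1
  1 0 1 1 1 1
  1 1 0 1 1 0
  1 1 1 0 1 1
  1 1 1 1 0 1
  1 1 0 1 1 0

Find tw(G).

4

A width-4 tree decomposition is:
Bags: B1 = {1, 2, 4, 5, 6}  B2 = {1, 2, 3, 4, 5}
Tree: B1–B2
The largest bag has 5 vertices, giving width 4; this decomposition certifies tw(G) ≤ 4. Conversely, {1, 2, 3, 4, 5} is a clique of size 5, and the vertices of any clique must share a bag in every tree decomposition; so some bag has ≥ 5 vertices and tw(G) ≥ 4. Hence tw(G) = 4 exactly.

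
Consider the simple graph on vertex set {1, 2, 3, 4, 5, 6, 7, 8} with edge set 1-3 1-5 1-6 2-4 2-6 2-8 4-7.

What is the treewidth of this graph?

1

A width-1 tree decomposition is:
Bags: B1 = {2, 4}  B2 = {2, 6}  B3 = {1, 6}  B4 = {1, 3}  B5 = {1, 5}  B6 = {4, 7}  B7 = {2, 8}
Tree: B1–B2, B2–B3, B3–B4, B3–B5, B1–B6, B1–B7
The largest bag has 2 vertices, giving width 1; this decomposition certifies tw(G) ≤ 1. Any graph with an edge has treewidth ≥ 1, and G has the edge 4–2. Hence tw(G) = 1 exactly.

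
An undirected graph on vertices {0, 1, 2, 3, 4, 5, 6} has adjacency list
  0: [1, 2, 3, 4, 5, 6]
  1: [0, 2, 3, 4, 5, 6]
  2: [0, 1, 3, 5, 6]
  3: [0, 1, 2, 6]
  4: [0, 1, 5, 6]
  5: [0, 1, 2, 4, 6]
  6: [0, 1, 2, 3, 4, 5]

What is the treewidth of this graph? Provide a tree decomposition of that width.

Treewidth 4.
One such decomposition:
Bags: B1 = {0, 1, 4, 5, 6}  B2 = {0, 1, 2, 5, 6}  B3 = {0, 1, 2, 3, 6}
Tree: B1–B2, B2–B3

Each bag holds 5 vertices, so the decomposition has width 4, which upper-bounds the treewidth. On the other hand G contains the 5-clique {0, 1, 2, 3, 6}. A clique must lie in a single bag of any decomposition, so no decomposition can have width below 4. Combining the bounds, tw(G) = 4.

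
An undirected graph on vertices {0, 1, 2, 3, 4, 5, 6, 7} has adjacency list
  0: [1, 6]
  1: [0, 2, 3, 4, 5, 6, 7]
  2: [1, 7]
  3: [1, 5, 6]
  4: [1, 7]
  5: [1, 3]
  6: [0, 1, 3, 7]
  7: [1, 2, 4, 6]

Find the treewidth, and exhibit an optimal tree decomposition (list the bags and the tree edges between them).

Treewidth 2.
One such decomposition:
Bags: B1 = {1, 6, 7}  B2 = {1, 2, 7}  B3 = {1, 3, 6}  B4 = {0, 1, 6}  B5 = {1, 3, 5}  B6 = {1, 4, 7}
Tree: B1–B2, B1–B3, B3–B4, B3–B5, B2–B6

The largest bag has 3 vertices, giving width 2; this decomposition certifies tw(G) ≤ 2. Conversely, {1, 2, 7} is a clique of size 3, and the vertices of any clique must share a bag in every tree decomposition; so some bag has ≥ 3 vertices and tw(G) ≥ 2. Combining the bounds, tw(G) = 2.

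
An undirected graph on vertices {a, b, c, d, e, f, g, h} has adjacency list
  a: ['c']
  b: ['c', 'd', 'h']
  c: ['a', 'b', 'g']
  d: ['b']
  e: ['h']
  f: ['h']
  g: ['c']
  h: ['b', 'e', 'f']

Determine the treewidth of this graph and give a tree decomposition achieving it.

Treewidth 1.
Bags: B1 = {b, h}  B2 = {b, c}  B3 = {e, h}  B4 = {f, h}  B5 = {c, g}  B6 = {a, c}  B7 = {b, d}
Tree: B1–B2, B1–B3, B1–B4, B2–B5, B2–B6, B2–B7

Each bag holds 2 vertices, so the decomposition has width 1, which upper-bounds the treewidth. Any graph with an edge has treewidth ≥ 1, and G has the edge b–h. Combining the bounds, tw(G) = 1.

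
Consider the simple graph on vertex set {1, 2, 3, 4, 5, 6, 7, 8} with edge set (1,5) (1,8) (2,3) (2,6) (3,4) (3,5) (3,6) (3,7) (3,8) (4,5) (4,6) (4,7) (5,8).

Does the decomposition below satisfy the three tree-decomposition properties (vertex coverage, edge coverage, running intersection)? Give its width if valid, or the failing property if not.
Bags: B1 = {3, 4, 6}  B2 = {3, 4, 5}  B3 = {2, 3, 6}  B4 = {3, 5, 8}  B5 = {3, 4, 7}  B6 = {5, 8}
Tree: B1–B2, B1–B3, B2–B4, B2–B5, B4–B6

A tree decomposition must satisfy three properties: every vertex lies in some bag; for every edge, both endpoints lie together in some bag; and for every vertex, the bags containing it form a connected subtree. Here vertex 1 appears in no bag, so the decomposition is invalid.

No — vertex 1 appears in no bag.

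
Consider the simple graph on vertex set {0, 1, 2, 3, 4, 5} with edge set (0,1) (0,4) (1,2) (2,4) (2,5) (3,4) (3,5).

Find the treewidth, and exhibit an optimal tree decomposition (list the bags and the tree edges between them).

Treewidth 2.
One optimal decomposition is:
Bags: B1 = {3, 4, 5}  B2 = {2, 4, 5}  B3 = {0, 2, 4}  B4 = {0, 1, 2}
Tree: B1–B2, B2–B3, B3–B4

The largest bag has 3 vertices, giving width 2; this decomposition certifies tw(G) ≤ 2. For the lower bound, G contains the cycle 3–5–2–4–3, so G is not a forest; only forests have treewidth ≤ 1, hence tw(G) ≥ 2. Hence tw(G) = 2 exactly.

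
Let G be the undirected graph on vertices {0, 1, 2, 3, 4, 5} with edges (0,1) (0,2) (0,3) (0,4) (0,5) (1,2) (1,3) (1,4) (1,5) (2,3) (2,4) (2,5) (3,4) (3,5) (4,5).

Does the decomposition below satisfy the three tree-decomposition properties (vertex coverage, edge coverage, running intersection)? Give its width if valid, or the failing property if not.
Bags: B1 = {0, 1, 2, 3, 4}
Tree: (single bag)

A tree decomposition must satisfy three properties: every vertex lies in some bag; for every edge, both endpoints lie together in some bag; and for every vertex, the bags containing it form a connected subtree. Here vertex 5 appears in no bag, so the decomposition is invalid.

No — vertex 5 appears in no bag.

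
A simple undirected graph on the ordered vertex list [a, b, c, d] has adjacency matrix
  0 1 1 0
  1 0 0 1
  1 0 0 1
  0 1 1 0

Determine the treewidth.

2

A width-2 tree decomposition is:
Bags: B1 = {a, b, d}  B2 = {a, c, d}
Tree: B1–B2
Each bag holds 3 vertices, so the decomposition has width 2, which upper-bounds the treewidth. For the lower bound, G contains the cycle a–b–d–c–a, so G is not a forest; only forests have treewidth ≤ 1, hence tw(G) ≥ 2. Combining the bounds, tw(G) = 2.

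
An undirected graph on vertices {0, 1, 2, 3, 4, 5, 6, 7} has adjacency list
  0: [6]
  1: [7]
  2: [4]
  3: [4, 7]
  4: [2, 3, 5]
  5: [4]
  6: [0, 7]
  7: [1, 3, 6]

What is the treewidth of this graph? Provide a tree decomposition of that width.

Treewidth 1.
One optimal decomposition is:
Bags: B1 = {4, 5}  B2 = {3, 4}  B3 = {3, 7}  B4 = {1, 7}  B5 = {6, 7}  B6 = {2, 4}  B7 = {0, 6}
Tree: B1–B2, B2–B3, B3–B4, B3–B5, B2–B6, B5–B7

Each bag holds 2 vertices, so the decomposition has width 1, which upper-bounds the treewidth. Any graph with an edge has treewidth ≥ 1, and G has the edge 4–5. Hence tw(G) = 1 exactly.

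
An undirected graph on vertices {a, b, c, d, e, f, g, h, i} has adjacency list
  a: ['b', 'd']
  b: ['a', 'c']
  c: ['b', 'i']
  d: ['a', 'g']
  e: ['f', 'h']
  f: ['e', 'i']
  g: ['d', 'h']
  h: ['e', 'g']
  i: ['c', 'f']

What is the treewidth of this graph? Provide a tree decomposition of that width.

Treewidth 2.
One such decomposition:
Bags: B1 = {e, g, h}  B2 = {d, e, g}  B3 = {a, d, e}  B4 = {a, b, e}  B5 = {b, c, e}  B6 = {c, e, i}  B7 = {e, f, i}
Tree: B1–B2, B2–B3, B3–B4, B4–B5, B5–B6, B6–B7

Every bag has size at most 3, so the width is 3 − 1 = 2 and tw(G) ≤ 2. Since e–h–g–d–a–b–c–i–f–e is a cycle in G, G is not acyclic. Forests are exactly the graphs of treewidth ≤ 1, so tw(G) ≥ 2. Hence tw(G) = 2 exactly.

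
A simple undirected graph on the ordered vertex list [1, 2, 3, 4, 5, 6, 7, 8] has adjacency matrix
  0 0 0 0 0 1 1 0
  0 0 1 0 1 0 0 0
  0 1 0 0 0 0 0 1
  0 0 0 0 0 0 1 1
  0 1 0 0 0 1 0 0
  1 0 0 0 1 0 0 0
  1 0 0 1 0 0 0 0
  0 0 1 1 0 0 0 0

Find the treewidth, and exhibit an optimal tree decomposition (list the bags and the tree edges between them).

The largest bag has 3 vertices, giving width 2; this decomposition certifies tw(G) ≤ 2. Since 7–1–6–5–2–3–8–4–7 is a cycle in G, G is not acyclic. Forests are exactly the graphs of treewidth ≤ 1, so tw(G) ≥ 2. The upper and lower bounds meet at 2, so that is the treewidth.

Treewidth 2.
Bags: B1 = {1, 6, 7}  B2 = {5, 6, 7}  B3 = {2, 5, 7}  B4 = {2, 3, 7}  B5 = {3, 7, 8}  B6 = {4, 7, 8}
Tree: B1–B2, B2–B3, B3–B4, B4–B5, B5–B6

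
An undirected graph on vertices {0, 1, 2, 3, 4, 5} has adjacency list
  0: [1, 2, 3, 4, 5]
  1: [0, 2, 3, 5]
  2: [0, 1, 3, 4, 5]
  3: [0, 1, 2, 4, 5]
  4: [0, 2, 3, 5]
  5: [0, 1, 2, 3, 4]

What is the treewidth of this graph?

4

A width-4 tree decomposition is:
Bags: B1 = {0, 2, 3, 4, 5}  B2 = {0, 1, 2, 3, 5}
Tree: B1–B2
Every bag has size at most 5, so the width is 5 − 1 = 4 and tw(G) ≤ 4. Conversely, {0, 1, 2, 3, 5} is a clique of size 5, and the vertices of any clique must share a bag in every tree decomposition; so some bag has ≥ 5 vertices and tw(G) ≥ 4. The upper and lower bounds meet at 4, so that is the treewidth.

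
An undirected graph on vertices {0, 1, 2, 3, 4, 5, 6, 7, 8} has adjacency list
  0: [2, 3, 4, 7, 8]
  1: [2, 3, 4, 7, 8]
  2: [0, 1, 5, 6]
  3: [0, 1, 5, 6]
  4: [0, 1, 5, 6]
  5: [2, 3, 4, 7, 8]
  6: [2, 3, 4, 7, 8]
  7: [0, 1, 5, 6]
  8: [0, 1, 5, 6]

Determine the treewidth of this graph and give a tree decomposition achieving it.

Treewidth 4.
One such decomposition:
Bags: B1 = {0, 1, 2, 5, 6}  B2 = {0, 1, 4, 5, 6}  B3 = {0, 1, 5, 6, 7}  B4 = {0, 1, 5, 6, 8}  B5 = {0, 1, 3, 5, 6}
Tree: B1–B2, B2–B3, B3–B4, B4–B5

The largest bag has 5 vertices, giving width 4; this decomposition certifies tw(G) ≤ 4. For the lower bound: the 5 vertex sets {0,2}, {1,4}, {5,7}, {6}, {8} are disjoint, each induces a connected subgraph, and every pair is joined by at least one edge of G. Contracting each set to a single vertex therefore yields K_{5} as a minor, and since treewidth is minor-monotone, tw(G) ≥ tw(K_{5}) = 4. The upper and lower bounds meet at 4, so that is the treewidth.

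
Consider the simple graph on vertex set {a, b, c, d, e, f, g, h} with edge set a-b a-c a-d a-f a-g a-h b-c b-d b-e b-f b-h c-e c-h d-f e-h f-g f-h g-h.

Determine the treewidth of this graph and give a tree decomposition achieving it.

Treewidth 3.
One optimal decomposition is:
Bags: B1 = {a, b, c, h}  B2 = {a, b, f, h}  B3 = {a, f, g, h}  B4 = {a, b, d, f}  B5 = {b, c, e, h}
Tree: B1–B2, B2–B3, B2–B4, B1–B5

Every bag has size at most 4, so the width is 4 − 1 = 3 and tw(G) ≤ 3. Conversely, {a, b, d, f} is a clique of size 4, and the vertices of any clique must share a bag in every tree decomposition; so some bag has ≥ 4 vertices and tw(G) ≥ 3. Combining the bounds, tw(G) = 3.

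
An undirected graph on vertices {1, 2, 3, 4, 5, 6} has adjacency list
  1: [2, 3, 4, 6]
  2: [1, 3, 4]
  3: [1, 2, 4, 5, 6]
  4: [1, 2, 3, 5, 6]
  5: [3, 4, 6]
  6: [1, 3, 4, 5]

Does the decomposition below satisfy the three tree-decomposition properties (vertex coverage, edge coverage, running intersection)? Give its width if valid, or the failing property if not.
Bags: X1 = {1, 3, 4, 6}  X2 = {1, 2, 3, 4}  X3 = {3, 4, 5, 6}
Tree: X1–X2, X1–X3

Every vertex of G appears in some bag (union = {1, 2, 3, 4, 5, 6}); every edge is covered by a bag; and for each vertex v the set of bags containing v is connected in the bag tree. The decomposition is therefore valid. The largest bag has 4 vertices, so the width is 3.

Yes; width 3.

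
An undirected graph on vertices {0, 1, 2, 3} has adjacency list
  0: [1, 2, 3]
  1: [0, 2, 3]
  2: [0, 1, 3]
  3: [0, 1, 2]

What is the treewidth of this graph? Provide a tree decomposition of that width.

Treewidth 3.
Bags: B1 = {0, 1, 2, 3}
Tree: (single bag)

A single bag containing all 4 vertices is trivially a valid decomposition of width 3. Conversely, {0, 1, 2, 3} is a clique of size 4, and the vertices of any clique must share a bag in every tree decomposition; so some bag has ≥ 4 vertices and tw(G) ≥ 3. Therefore the treewidth is 3.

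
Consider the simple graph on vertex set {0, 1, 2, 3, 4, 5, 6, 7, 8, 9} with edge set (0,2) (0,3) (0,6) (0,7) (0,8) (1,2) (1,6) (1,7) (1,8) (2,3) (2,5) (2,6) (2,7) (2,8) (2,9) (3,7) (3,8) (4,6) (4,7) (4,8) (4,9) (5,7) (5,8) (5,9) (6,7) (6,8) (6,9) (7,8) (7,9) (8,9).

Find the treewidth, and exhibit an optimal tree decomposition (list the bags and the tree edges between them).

Treewidth 4.
One such decomposition:
Bags: B1 = {2, 6, 7, 8, 9}  B2 = {0, 2, 6, 7, 8}  B3 = {0, 2, 3, 7, 8}  B4 = {2, 5, 7, 8, 9}  B5 = {1, 2, 6, 7, 8}  B6 = {4, 6, 7, 8, 9}
Tree: B1–B2, B2–B3, B1–B4, B1–B5, B1–B6

Every bag has size at most 5, so the width is 5 − 1 = 4 and tw(G) ≤ 4. Conversely, {0, 2, 3, 7, 8} is a clique of size 5, and the vertices of any clique must share a bag in every tree decomposition; so some bag has ≥ 5 vertices and tw(G) ≥ 4. The upper and lower bounds meet at 4, so that is the treewidth.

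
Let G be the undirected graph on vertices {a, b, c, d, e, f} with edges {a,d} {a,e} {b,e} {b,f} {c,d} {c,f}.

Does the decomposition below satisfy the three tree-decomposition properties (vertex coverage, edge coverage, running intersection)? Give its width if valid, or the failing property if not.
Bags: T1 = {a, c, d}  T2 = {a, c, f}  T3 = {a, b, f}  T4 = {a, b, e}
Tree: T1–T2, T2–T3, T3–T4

Yes; width 2.

Checking the three conditions: (i) the bags cover all of {a, b, c, d, e, f}; (ii) for each edge, some bag contains both endpoints; (iii) the bags containing any fixed vertex form a subtree. All hold, so the decomposition is valid with width 3 − 1 = 2.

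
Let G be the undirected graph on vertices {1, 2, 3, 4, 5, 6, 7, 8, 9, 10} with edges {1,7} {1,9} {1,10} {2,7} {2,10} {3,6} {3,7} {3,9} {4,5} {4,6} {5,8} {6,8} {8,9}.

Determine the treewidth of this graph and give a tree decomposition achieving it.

Every bag has size at most 3, so the width is 3 − 1 = 2 and tw(G) ≤ 2. Since 10–2–7–1–10 is a cycle in G, G is not acyclic. Forests are exactly the graphs of treewidth ≤ 1, so tw(G) ≥ 2. Therefore the treewidth is 2.

Treewidth 2.
One such decomposition:
Bags: B1 = {1, 2, 10}  B2 = {1, 2, 7}  B3 = {1, 7, 9}  B4 = {3, 7, 9}  B5 = {3, 8, 9}  B6 = {3, 6, 8}  B7 = {5, 6, 8}  B8 = {4, 5, 6}
Tree: B1–B2, B2–B3, B3–B4, B4–B5, B5–B6, B6–B7, B7–B8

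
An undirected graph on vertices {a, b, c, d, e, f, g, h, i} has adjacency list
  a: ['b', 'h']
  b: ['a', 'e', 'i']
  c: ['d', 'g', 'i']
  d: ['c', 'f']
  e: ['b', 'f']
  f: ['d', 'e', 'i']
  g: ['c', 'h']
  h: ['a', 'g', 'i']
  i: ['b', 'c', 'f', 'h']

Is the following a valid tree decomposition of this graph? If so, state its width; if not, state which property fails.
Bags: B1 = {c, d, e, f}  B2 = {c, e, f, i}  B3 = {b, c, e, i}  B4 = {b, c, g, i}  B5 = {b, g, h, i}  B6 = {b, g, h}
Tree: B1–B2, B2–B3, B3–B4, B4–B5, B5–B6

A tree decomposition must satisfy three properties: every vertex lies in some bag; for every edge, both endpoints lie together in some bag; and for every vertex, the bags containing it form a connected subtree. Here vertex a appears in no bag, so the decomposition is invalid.

No — vertex a appears in no bag.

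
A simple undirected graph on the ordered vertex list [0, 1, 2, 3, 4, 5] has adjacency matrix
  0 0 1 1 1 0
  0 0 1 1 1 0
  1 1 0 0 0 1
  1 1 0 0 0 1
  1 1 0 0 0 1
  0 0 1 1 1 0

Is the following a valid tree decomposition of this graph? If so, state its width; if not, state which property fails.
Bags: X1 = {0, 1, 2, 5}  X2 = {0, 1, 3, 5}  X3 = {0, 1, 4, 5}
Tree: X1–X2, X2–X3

Every vertex of G appears in some bag (union = {0, 1, 2, 3, 4, 5}); every edge is covered by a bag; and for each vertex v the set of bags containing v is connected in the bag tree. The decomposition is therefore valid. The largest bag has 4 vertices, so the width is 3.

Yes; width 3.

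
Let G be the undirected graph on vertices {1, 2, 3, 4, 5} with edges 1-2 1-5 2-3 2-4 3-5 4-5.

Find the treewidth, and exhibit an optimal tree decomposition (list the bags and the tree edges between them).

Every bag has size at most 3, so the width is 3 − 1 = 2 and tw(G) ≤ 2. For the lower bound, G contains the cycle 4–5–1–2–4, so G is not a forest; only forests have treewidth ≤ 1, hence tw(G) ≥ 2. Therefore the treewidth is 2.

Treewidth 2.
Bags: B1 = {2, 4, 5}  B2 = {1, 2, 5}  B3 = {2, 3, 5}
Tree: B1–B2, B2–B3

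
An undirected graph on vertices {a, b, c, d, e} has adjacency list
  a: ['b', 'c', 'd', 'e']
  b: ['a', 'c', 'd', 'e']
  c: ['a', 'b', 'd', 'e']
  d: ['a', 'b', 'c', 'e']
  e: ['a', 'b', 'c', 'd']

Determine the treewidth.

A width-4 tree decomposition is:
Bags: B1 = {a, b, c, d, e}
Tree: (single bag)
With just one bag of size 5, the width is 5 − 1 = 4, so tw(G) ≤ 4. For the lower bound, the 5 vertices {a, b, c, d, e} are pairwise adjacent, and any tree decomposition puts a clique entirely inside one bag — forcing width ≥ 4. Combining the bounds, tw(G) = 4.

4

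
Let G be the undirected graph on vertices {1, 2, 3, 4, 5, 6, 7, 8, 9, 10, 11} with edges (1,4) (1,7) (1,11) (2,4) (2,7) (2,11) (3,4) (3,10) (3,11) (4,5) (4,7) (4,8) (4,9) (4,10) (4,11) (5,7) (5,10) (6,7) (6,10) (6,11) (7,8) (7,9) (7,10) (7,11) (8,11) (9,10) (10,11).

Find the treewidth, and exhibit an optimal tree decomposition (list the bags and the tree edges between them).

The largest bag has 4 vertices, giving width 3; this decomposition certifies tw(G) ≤ 3. Conversely, {3, 4, 10, 11} is a clique of size 4, and the vertices of any clique must share a bag in every tree decomposition; so some bag has ≥ 4 vertices and tw(G) ≥ 3. Combining the bounds, tw(G) = 3.

Treewidth 3.
One optimal decomposition is:
Bags: B1 = {4, 7, 9, 10}  B2 = {4, 7, 10, 11}  B3 = {1, 4, 7, 11}  B4 = {4, 5, 7, 10}  B5 = {6, 7, 10, 11}  B6 = {2, 4, 7, 11}  B7 = {4, 7, 8, 11}  B8 = {3, 4, 10, 11}
Tree: B1–B2, B2–B3, B1–B4, B2–B5, B3–B6, B3–B7, B2–B8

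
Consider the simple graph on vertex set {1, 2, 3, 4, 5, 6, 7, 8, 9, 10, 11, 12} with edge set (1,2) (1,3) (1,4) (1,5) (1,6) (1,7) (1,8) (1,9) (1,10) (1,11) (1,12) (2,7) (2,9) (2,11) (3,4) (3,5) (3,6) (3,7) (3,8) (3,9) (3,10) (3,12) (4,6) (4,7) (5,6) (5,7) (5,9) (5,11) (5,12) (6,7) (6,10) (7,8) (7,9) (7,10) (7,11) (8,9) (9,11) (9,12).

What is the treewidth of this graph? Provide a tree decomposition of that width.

Treewidth 4.
One optimal decomposition is:
Bags: B1 = {1, 3, 5, 6, 7}  B2 = {1, 3, 5, 7, 9}  B3 = {1, 3, 4, 6, 7}  B4 = {1, 3, 6, 7, 10}  B5 = {1, 5, 7, 9, 11}  B6 = {1, 3, 7, 8, 9}  B7 = {1, 2, 7, 9, 11}  B8 = {1, 3, 5, 9, 12}
Tree: B1–B2, B1–B3, B3–B4, B2–B5, B2–B6, B5–B7, B2–B8

The largest bag has 5 vertices, giving width 4; this decomposition certifies tw(G) ≤ 4. For the lower bound, the 5 vertices {1, 3, 5, 9, 12} are pairwise adjacent, and any tree decomposition puts a clique entirely inside one bag — forcing width ≥ 4. Combining the bounds, tw(G) = 4.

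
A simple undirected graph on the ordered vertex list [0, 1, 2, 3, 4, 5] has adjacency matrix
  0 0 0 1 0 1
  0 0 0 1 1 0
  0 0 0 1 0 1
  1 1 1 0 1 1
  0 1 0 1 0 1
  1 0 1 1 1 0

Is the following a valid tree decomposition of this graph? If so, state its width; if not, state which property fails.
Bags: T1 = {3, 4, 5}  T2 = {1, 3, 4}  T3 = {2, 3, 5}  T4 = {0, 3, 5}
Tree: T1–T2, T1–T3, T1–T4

Yes; width 2.

Checking the three conditions: (i) the bags cover all of {0, 1, 2, 3, 4, 5}; (ii) for each edge, some bag contains both endpoints; (iii) the bags containing any fixed vertex form a subtree. All hold, so the decomposition is valid with width 3 − 1 = 2.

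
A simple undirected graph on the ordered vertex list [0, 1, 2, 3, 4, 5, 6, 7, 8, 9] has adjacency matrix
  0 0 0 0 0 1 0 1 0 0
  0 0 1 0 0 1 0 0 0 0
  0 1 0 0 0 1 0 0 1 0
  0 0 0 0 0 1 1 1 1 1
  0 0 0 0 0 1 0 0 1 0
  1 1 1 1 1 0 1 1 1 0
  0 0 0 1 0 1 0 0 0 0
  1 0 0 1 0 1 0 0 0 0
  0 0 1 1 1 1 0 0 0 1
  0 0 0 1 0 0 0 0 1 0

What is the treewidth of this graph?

2

A width-2 tree decomposition is:
Bags: B1 = {3, 5, 7}  B2 = {3, 5, 6}  B3 = {0, 5, 7}  B4 = {3, 5, 8}  B5 = {2, 5, 8}  B6 = {3, 8, 9}  B7 = {1, 2, 5}  B8 = {4, 5, 8}
Tree: B1–B2, B1–B3, B2–B4, B4–B5, B4–B6, B5–B7, B4–B8
Every bag has size at most 3, so the width is 3 − 1 = 2 and tw(G) ≤ 2. Conversely, {3, 8, 9} is a clique of size 3, and the vertices of any clique must share a bag in every tree decomposition; so some bag has ≥ 3 vertices and tw(G) ≥ 2. The upper and lower bounds meet at 2, so that is the treewidth.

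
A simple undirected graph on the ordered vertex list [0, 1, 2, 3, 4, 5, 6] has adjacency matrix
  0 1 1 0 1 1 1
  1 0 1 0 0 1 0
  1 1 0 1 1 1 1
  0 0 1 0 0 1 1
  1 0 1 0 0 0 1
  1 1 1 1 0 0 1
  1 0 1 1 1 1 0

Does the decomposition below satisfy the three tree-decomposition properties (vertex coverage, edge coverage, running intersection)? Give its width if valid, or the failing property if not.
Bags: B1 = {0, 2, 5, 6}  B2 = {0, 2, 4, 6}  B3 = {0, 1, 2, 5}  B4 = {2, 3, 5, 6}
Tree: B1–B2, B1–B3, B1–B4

Checking the three conditions: (i) the bags cover all of {0, 1, 2, 3, 4, 5, 6}; (ii) for each edge, some bag contains both endpoints; (iii) the bags containing any fixed vertex form a subtree. All hold, so the decomposition is valid with width 4 − 1 = 3.

Yes; width 3.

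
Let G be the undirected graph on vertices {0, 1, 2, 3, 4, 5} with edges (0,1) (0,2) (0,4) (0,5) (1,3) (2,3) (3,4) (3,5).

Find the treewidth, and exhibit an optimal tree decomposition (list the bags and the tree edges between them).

Each bag holds 3 vertices, so the decomposition has width 2, which upper-bounds the treewidth. The edges 0–4–3–2–0 form a cycle, so G is not a tree and its treewidth is at least 2. Hence tw(G) = 2 exactly.

Treewidth 2.
Bags: B1 = {0, 3, 4}  B2 = {0, 2, 3}  B3 = {0, 1, 3}  B4 = {0, 3, 5}
Tree: B1–B2, B2–B3, B3–B4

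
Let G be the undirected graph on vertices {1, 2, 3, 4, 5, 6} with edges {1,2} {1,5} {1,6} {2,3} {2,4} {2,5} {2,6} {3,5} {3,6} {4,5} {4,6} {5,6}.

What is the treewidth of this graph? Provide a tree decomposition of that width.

Each bag holds 4 vertices, so the decomposition has width 3, which upper-bounds the treewidth. On the other hand G contains the 4-clique {1, 2, 5, 6}. A clique must lie in a single bag of any decomposition, so no decomposition can have width below 3. The upper and lower bounds meet at 3, so that is the treewidth.

Treewidth 3.
One such decomposition:
Bags: B1 = {1, 2, 5, 6}  B2 = {2, 3, 5, 6}  B3 = {2, 4, 5, 6}
Tree: B1–B2, B2–B3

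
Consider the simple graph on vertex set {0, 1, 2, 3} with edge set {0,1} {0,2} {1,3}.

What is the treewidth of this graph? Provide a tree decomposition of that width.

The largest bag has 2 vertices, giving width 1; this decomposition certifies tw(G) ≤ 1. Since G has at least one edge (e.g. 3–1), it is not an edgeless graph, so tw(G) ≥ 1. Therefore the treewidth is 1.

Treewidth 1.
One such decomposition:
Bags: B1 = {1, 3}  B2 = {0, 1}  B3 = {0, 2}
Tree: B1–B2, B2–B3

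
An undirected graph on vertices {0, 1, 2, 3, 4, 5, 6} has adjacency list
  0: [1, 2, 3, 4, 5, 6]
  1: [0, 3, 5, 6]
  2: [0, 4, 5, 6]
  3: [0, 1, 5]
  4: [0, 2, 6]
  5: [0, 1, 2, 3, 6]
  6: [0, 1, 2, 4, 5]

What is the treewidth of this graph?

A width-3 tree decomposition is:
Bags: B1 = {0, 2, 5, 6}  B2 = {0, 1, 5, 6}  B3 = {0, 1, 3, 5}  B4 = {0, 2, 4, 6}
Tree: B1–B2, B2–B3, B1–B4
Each bag holds 4 vertices, so the decomposition has width 3, which upper-bounds the treewidth. On the other hand G contains the 4-clique {0, 2, 4, 6}. A clique must lie in a single bag of any decomposition, so no decomposition can have width below 3. The upper and lower bounds meet at 3, so that is the treewidth.

3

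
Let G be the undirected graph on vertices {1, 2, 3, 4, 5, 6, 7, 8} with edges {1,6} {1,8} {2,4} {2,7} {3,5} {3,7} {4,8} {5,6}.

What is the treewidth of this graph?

2

A width-2 tree decomposition is:
Bags: B1 = {2, 4, 7}  B2 = {3, 4, 7}  B3 = {3, 4, 5}  B4 = {4, 5, 6}  B5 = {1, 4, 6}  B6 = {1, 4, 8}
Tree: B1–B2, B2–B3, B3–B4, B4–B5, B5–B6
Every bag has size at most 3, so the width is 3 − 1 = 2 and tw(G) ≤ 2. The edges 4–2–7–3–5–6–1–8–4 form a cycle, so G is not a tree and its treewidth is at least 2. Combining the bounds, tw(G) = 2.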